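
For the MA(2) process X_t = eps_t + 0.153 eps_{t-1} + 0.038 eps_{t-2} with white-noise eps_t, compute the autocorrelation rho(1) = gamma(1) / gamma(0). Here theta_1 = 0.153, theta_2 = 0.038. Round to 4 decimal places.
\rho(1) = 0.1550

For an MA(q) process with theta_0 = 1, the autocovariance is
  gamma(k) = sigma^2 * sum_{i=0..q-k} theta_i * theta_{i+k},
and rho(k) = gamma(k) / gamma(0). Sigma^2 cancels.
  numerator   = (1)*(0.153) + (0.153)*(0.038) = 0.158814.
  denominator = (1)^2 + (0.153)^2 + (0.038)^2 = 1.024853.
  rho(1) = 0.158814 / 1.024853 = 0.1550.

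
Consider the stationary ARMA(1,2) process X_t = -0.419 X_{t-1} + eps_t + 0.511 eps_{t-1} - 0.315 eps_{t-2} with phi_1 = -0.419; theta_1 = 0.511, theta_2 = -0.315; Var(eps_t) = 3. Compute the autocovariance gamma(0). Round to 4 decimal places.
\gamma(0) = 3.4802

Multiply the model equation by X_{t-k} and take expectations. With theta_0 = psi_0 = 1 and psi_j the MA(infinity) weights, this gives
  gamma(k) - sum_i phi_i gamma(k-i) = c_k,
  c_k = sigma^2 * sum_{j=k..q} theta_j psi_{j-k}   (c_k = 0 for k > q),
using gamma(-m) = gamma(m).
psi-weights needed (psi_j = theta_j + sum_i phi_i psi_{j-i}):
  psi_1 = theta_1 + phi_1 = 0.511 + (-0.419) = 0.092
  psi_2 = theta_2 + phi_1 psi_1 = -0.315 + (-0.419)(0.092) = -0.353548
Right-hand sides:
  c_0 = sigma^2 (1 + theta_1 psi_1 + theta_2 psi_2) = 3 * (1 + (0.511)(0.092) + (-0.315)(-0.353548)) = 3 * 1.15838 = 3.475139
  c_1 = sigma^2 (theta_1 + theta_2 psi_1) = 3 * (0.511 + (-0.315)(0.092)) = 1.44606
  c_2 = sigma^2 theta_2 = 3 * (-0.315) = -0.945
Equations for k = 0 and k = 1 (AR order 1):
  gamma(0) = phi_1 gamma(1) + c_0
  gamma(1) = phi_1 gamma(0) + c_1
Substituting the second into the first: gamma(0) (1 - phi_1^2) = c_0 + phi_1 c_1, so
  gamma(0) = (c_0 + phi_1 c_1) / (1 - phi_1^2) = (3.475139 + (-0.419)(1.44606)) / (1 - (-0.419)^2) = 2.86924 / 0.824439 = 3.480233.
Therefore gamma(0) = 3.4802 (to 4 decimal places).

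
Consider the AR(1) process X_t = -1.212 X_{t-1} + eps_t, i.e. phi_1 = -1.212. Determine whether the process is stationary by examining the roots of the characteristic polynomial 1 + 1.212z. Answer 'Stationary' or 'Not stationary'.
\text{Not stationary}

The AR(p) characteristic polynomial is P(z) = 1 + 1.212z.
Stationarity requires all roots to lie outside the unit circle, i.e. |z| > 1 for every root.
This is linear in z: 1 + (1.212) z = 0  =>  z = -1/(1.212) = -0.825083,  |z| = 0.825083.
Moduli of all roots: 0.8251.
All moduli strictly greater than 1? No.
Verdict: Not stationary.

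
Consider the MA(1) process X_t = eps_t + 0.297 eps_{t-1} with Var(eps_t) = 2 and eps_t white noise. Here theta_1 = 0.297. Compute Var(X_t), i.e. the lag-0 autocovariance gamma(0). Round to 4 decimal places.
\gamma(0) = 2.1764

For an MA(q) process X_t = eps_t + sum_i theta_i eps_{t-i} with
Var(eps_t) = sigma^2, the variance is
  gamma(0) = sigma^2 * (1 + sum_i theta_i^2).
  sum_i theta_i^2 = (0.297)^2 = 0.088209.
  gamma(0) = 2 * (1 + 0.088209) = 2 * 1.088209 = 2.176418, which rounds to 2.1764.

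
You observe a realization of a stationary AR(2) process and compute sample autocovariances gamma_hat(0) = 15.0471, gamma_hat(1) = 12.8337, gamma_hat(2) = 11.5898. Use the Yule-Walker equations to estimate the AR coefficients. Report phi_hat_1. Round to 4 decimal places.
\hat\phi_{1} = 0.7190

The Yule-Walker equations for an AR(p) process read, in matrix form,
  Gamma_p phi = r_p,   with   (Gamma_p)_{ij} = gamma(|i - j|),
                       (r_p)_i = gamma(i),   i,j = 1..p.
Substitute the sample gammas (Toeplitz matrix and right-hand side of size 2):
  Gamma_p = [[15.0471, 12.8337], [12.8337, 15.0471]]
  r_p     = [12.8337, 11.5898]
Written out:
  15.0471 phi_1 + 12.8337 phi_2 = 12.8337
  12.8337 phi_1 + 15.0471 phi_2 = 11.5898
Solve by Cramer's rule:
  det = gamma(0)^2 - gamma(1)^2 = (15.0471)^2 - (12.8337)^2 = 226.41521841 - 164.70385569 = 61.71136272
  phi_hat_1 = [gamma(1) gamma(0) - gamma(1) gamma(2)] / det = [(12.8337)(15.0471) - (12.8337)(11.5898)] / 61.71136272 = 44.36995101 / 61.71136272 = 0.719
  phi_hat_2 = [gamma(0) gamma(2) - gamma(1)^2] / det = [(15.0471)(11.5898) - (12.8337)^2] / 61.71136272 = 9.68902389 / 61.71136272 = 0.157
So phi_hat = [0.7190, 0.1570].
Therefore phi_hat_1 = 0.7190.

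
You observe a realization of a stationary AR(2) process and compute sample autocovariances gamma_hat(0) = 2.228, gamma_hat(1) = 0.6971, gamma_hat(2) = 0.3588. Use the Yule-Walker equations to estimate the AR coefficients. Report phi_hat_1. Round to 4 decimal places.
\hat\phi_{1} = 0.2910

The Yule-Walker equations for an AR(p) process read, in matrix form,
  Gamma_p phi = r_p,   with   (Gamma_p)_{ij} = gamma(|i - j|),
                       (r_p)_i = gamma(i),   i,j = 1..p.
Substitute the sample gammas (Toeplitz matrix and right-hand side of size 2):
  Gamma_p = [[2.228, 0.6971], [0.6971, 2.228]]
  r_p     = [0.6971, 0.3588]
Written out:
  2.228 phi_1 + 0.6971 phi_2 = 0.6971
  0.6971 phi_1 + 2.228 phi_2 = 0.3588
Solve by Cramer's rule:
  det = gamma(0)^2 - gamma(1)^2 = (2.228)^2 - (0.6971)^2 = 4.963984 - 0.48594841 = 4.47803559
  phi_hat_1 = [gamma(1) gamma(0) - gamma(1) gamma(2)] / det = [(0.6971)(2.228) - (0.6971)(0.3588)] / 4.47803559 = 1.30301932 / 4.47803559 = 0.291
  phi_hat_2 = [gamma(0) gamma(2) - gamma(1)^2] / det = [(2.228)(0.3588) - (0.6971)^2] / 4.47803559 = 0.31345799 / 4.47803559 = 0.07
So phi_hat = [0.2910, 0.0700].
Therefore phi_hat_1 = 0.2910.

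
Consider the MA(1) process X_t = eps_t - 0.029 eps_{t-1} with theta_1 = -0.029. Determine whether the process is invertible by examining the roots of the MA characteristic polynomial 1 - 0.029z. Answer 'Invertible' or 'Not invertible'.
\text{Invertible}

The MA(q) characteristic polynomial is P(z) = 1 - 0.029z.
Invertibility requires all roots to lie outside the unit circle, i.e. |z| > 1 for every root.
This is linear in z: 1 + (-0.029) z = 0  =>  z = -1/(-0.029) = 34.482759,  |z| = 34.482759.
Moduli of all roots: 34.4828.
All moduli strictly greater than 1? Yes.
Verdict: Invertible.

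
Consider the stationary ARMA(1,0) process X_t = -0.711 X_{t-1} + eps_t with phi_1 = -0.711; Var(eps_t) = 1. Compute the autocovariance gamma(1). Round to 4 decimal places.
\gamma(1) = -1.4379

Multiply the model equation by X_{t-k} and take expectations. With theta_0 = psi_0 = 1 and psi_j the MA(infinity) weights, this gives
  gamma(k) - sum_i phi_i gamma(k-i) = c_k,
  c_k = sigma^2 * sum_{j=k..q} theta_j psi_{j-k}   (c_k = 0 for k > q),
using gamma(-m) = gamma(m).
Pure AR (q = 0): c_0 = sigma^2 = 1, c_k = 0 for k >= 1.
Equations for k = 0 and k = 1 (AR order 1):
  gamma(0) = phi_1 gamma(1) + c_0
  gamma(1) = phi_1 gamma(0) + c_1
Substituting the second into the first: gamma(0) (1 - phi_1^2) = c_0 + phi_1 c_1, so
  gamma(0) = c_0 / (1 - phi_1^2) = 1 / (1 - (-0.711)^2) = 1 / 0.494479 = 2.022331.
  gamma(1) = phi_1 gamma(0) = (-0.711)(2.022331) = -1.437877.
Therefore gamma(1) = -1.4379 (to 4 decimal places).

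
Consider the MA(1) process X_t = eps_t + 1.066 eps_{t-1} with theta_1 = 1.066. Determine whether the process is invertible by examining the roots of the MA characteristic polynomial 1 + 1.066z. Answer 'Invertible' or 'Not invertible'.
\text{Not invertible}

The MA(q) characteristic polynomial is P(z) = 1 + 1.066z.
Invertibility requires all roots to lie outside the unit circle, i.e. |z| > 1 for every root.
This is linear in z: 1 + (1.066) z = 0  =>  z = -1/(1.066) = -0.938086,  |z| = 0.938086.
Moduli of all roots: 0.9381.
All moduli strictly greater than 1? No.
Verdict: Not invertible.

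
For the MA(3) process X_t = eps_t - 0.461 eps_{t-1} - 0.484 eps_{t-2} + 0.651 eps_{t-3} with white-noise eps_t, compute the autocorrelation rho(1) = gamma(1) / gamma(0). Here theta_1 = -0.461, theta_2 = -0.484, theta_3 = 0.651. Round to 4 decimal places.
\rho(1) = -0.2956

For an MA(q) process with theta_0 = 1, the autocovariance is
  gamma(k) = sigma^2 * sum_{i=0..q-k} theta_i * theta_{i+k},
and rho(k) = gamma(k) / gamma(0). Sigma^2 cancels.
  numerator   = (1)*(-0.461) + (-0.461)*(-0.484) + (-0.484)*(0.651) = -0.55296.
  denominator = (1)^2 + (-0.461)^2 + (-0.484)^2 + (0.651)^2 = 1.870578.
  rho(1) = -0.55296 / 1.870578 = -0.2956.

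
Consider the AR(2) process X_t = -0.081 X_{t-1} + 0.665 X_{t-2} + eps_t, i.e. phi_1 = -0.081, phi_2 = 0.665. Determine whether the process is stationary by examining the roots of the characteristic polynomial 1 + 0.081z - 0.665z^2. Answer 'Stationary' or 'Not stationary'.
\text{Stationary}

The AR(p) characteristic polynomial is P(z) = 1 + 0.081z - 0.665z^2.
Stationarity requires all roots to lie outside the unit circle, i.e. |z| > 1 for every root.
Set 1 + (0.081) z + (-0.665) z^2 = 0, i.e. a z^2 + b z + c = 0 with a = -0.665, b = 0.081, c = 1.
Discriminant D = b^2 - 4ac = (0.081)^2 - 4*(-0.665)*1 = 0.006561 - (-2.66) = 2.666561.
D >= 0, so the roots are real: z = (-b +/- sqrt(D)) / (2a) = (-0.081 +/- 1.632961) / (-1.33).
  z_1 = (-0.081 + 1.632961) / (-1.33) = -1.1669,   |z_1| = 1.1669.
  z_2 = (-0.081 - 1.632961) / (-1.33) = 1.2887,   |z_2| = 1.2887.
Moduli of all roots: 1.1669, 1.2887.
All moduli strictly greater than 1? Yes.
Verdict: Stationary.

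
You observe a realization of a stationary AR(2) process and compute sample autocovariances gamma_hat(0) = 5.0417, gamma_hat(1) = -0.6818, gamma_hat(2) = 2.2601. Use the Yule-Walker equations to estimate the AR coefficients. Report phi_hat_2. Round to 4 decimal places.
\hat\phi_{2} = 0.4380

The Yule-Walker equations for an AR(p) process read, in matrix form,
  Gamma_p phi = r_p,   with   (Gamma_p)_{ij} = gamma(|i - j|),
                       (r_p)_i = gamma(i),   i,j = 1..p.
Substitute the sample gammas (Toeplitz matrix and right-hand side of size 2):
  Gamma_p = [[5.0417, -0.6818], [-0.6818, 5.0417]]
  r_p     = [-0.6818, 2.2601]
Written out:
  5.0417 phi_1 - 0.6818 phi_2 = -0.6818
  -0.6818 phi_1 + 5.0417 phi_2 = 2.2601
Solve by Cramer's rule:
  det = gamma(0)^2 - gamma(1)^2 = (5.0417)^2 - (-0.6818)^2 = 25.41873889 - 0.46485124 = 24.95388765
  phi_hat_1 = [gamma(1) gamma(0) - gamma(1) gamma(2)] / det = [(-0.6818)(5.0417) - (-0.6818)(2.2601)] / 24.95388765 = -1.89649488 / 24.95388765 = -0.076
  phi_hat_2 = [gamma(0) gamma(2) - gamma(1)^2] / det = [(5.0417)(2.2601) - (-0.6818)^2] / 24.95388765 = 10.92989493 / 24.95388765 = 0.438
So phi_hat = [-0.0760, 0.4380].
Therefore phi_hat_2 = 0.4380.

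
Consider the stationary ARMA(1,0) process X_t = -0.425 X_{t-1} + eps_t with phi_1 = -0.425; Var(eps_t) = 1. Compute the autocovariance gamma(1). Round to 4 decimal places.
\gamma(1) = -0.5187

Multiply the model equation by X_{t-k} and take expectations. With theta_0 = psi_0 = 1 and psi_j the MA(infinity) weights, this gives
  gamma(k) - sum_i phi_i gamma(k-i) = c_k,
  c_k = sigma^2 * sum_{j=k..q} theta_j psi_{j-k}   (c_k = 0 for k > q),
using gamma(-m) = gamma(m).
Pure AR (q = 0): c_0 = sigma^2 = 1, c_k = 0 for k >= 1.
Equations for k = 0 and k = 1 (AR order 1):
  gamma(0) = phi_1 gamma(1) + c_0
  gamma(1) = phi_1 gamma(0) + c_1
Substituting the second into the first: gamma(0) (1 - phi_1^2) = c_0 + phi_1 c_1, so
  gamma(0) = c_0 / (1 - phi_1^2) = 1 / (1 - (-0.425)^2) = 1 / 0.819375 = 1.220442.
  gamma(1) = phi_1 gamma(0) = (-0.425)(1.220442) = -0.518688.
Therefore gamma(1) = -0.5187 (to 4 decimal places).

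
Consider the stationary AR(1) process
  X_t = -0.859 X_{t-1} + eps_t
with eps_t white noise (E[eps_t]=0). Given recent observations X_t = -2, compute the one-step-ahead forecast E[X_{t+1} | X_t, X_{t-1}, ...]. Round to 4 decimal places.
E[X_{t+1} \mid \mathcal F_t] = 1.7180

For an AR(p) model X_t = c + sum_i phi_i X_{t-i} + eps_t, the
one-step-ahead conditional mean is
  E[X_{t+1} | X_t, ...] = c + sum_i phi_i X_{t+1-i}.
Substitute known values:
  E[X_{t+1} | ...] = (-0.859) * (-2)
                   = 1.7180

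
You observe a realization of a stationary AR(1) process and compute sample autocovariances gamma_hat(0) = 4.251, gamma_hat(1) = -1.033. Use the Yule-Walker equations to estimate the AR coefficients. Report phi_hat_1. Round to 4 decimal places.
\hat\phi_{1} = -0.2430

The Yule-Walker equations for an AR(p) process read, in matrix form,
  Gamma_p phi = r_p,   with   (Gamma_p)_{ij} = gamma(|i - j|),
                       (r_p)_i = gamma(i),   i,j = 1..p.
Substitute the sample gammas (Toeplitz matrix and right-hand side of size 1):
  Gamma_p = [[4.251]]
  r_p     = [-1.033]
With p = 1 this is the single equation gamma(0) phi_1 = gamma(1):
  phi_hat_1 = gamma(1) / gamma(0) = -1.033 / 4.251 = -0.2430.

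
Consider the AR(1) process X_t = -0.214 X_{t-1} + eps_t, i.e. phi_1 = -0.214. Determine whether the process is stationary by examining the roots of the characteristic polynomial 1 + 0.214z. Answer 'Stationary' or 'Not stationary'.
\text{Stationary}

The AR(p) characteristic polynomial is P(z) = 1 + 0.214z.
Stationarity requires all roots to lie outside the unit circle, i.e. |z| > 1 for every root.
This is linear in z: 1 + (0.214) z = 0  =>  z = -1/(0.214) = -4.672897,  |z| = 4.672897.
Moduli of all roots: 4.6729.
All moduli strictly greater than 1? Yes.
Verdict: Stationary.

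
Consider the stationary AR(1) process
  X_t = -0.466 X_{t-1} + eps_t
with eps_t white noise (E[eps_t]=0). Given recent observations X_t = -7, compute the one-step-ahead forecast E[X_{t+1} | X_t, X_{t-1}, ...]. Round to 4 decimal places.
E[X_{t+1} \mid \mathcal F_t] = 3.2620

For an AR(p) model X_t = c + sum_i phi_i X_{t-i} + eps_t, the
one-step-ahead conditional mean is
  E[X_{t+1} | X_t, ...] = c + sum_i phi_i X_{t+1-i}.
Substitute known values:
  E[X_{t+1} | ...] = (-0.466) * (-7)
                   = 3.2620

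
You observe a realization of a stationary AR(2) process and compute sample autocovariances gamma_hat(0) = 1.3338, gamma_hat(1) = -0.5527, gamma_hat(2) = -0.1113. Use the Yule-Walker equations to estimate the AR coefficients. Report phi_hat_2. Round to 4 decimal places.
\hat\phi_{2} = -0.3081

The Yule-Walker equations for an AR(p) process read, in matrix form,
  Gamma_p phi = r_p,   with   (Gamma_p)_{ij} = gamma(|i - j|),
                       (r_p)_i = gamma(i),   i,j = 1..p.
Substitute the sample gammas (Toeplitz matrix and right-hand side of size 2):
  Gamma_p = [[1.3338, -0.5527], [-0.5527, 1.3338]]
  r_p     = [-0.5527, -0.1113]
Written out:
  1.3338 phi_1 - 0.5527 phi_2 = -0.5527
  -0.5527 phi_1 + 1.3338 phi_2 = -0.1113
Solve by Cramer's rule:
  det = gamma(0)^2 - gamma(1)^2 = (1.3338)^2 - (-0.5527)^2 = 1.77902244 - 0.30547729 = 1.47354515
  phi_hat_1 = [gamma(1) gamma(0) - gamma(1) gamma(2)] / det = [(-0.5527)(1.3338) - (-0.5527)(-0.1113)] / 1.47354515 = -0.79870677 / 1.47354515 = -0.542
  phi_hat_2 = [gamma(0) gamma(2) - gamma(1)^2] / det = [(1.3338)(-0.1113) - (-0.5527)^2] / 1.47354515 = -0.45392923 / 1.47354515 = -0.3081
So phi_hat = [-0.5420, -0.3081].
Therefore phi_hat_2 = -0.3081.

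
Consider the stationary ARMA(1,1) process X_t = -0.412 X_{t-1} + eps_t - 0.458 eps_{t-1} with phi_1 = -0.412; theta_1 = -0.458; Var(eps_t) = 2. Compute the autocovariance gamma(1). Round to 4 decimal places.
\gamma(1) = -2.4912

Multiply the model equation by X_{t-k} and take expectations. With theta_0 = psi_0 = 1 and psi_j the MA(infinity) weights, this gives
  gamma(k) - sum_i phi_i gamma(k-i) = c_k,
  c_k = sigma^2 * sum_{j=k..q} theta_j psi_{j-k}   (c_k = 0 for k > q),
using gamma(-m) = gamma(m).
psi-weights needed (psi_j = theta_j + sum_i phi_i psi_{j-i}):
  psi_1 = theta_1 + phi_1 = -0.458 + (-0.412) = -0.87
Right-hand sides:
  c_0 = sigma^2 (1 + theta_1 psi_1) = 2 * (1 + (-0.458)(-0.87)) = 2 * 1.39846 = 2.79692
  c_1 = sigma^2 theta_1 = 2 * (-0.458) = -0.916
  c_2 = 0
Equations for k = 0 and k = 1 (AR order 1):
  gamma(0) = phi_1 gamma(1) + c_0
  gamma(1) = phi_1 gamma(0) + c_1
Substituting the second into the first: gamma(0) (1 - phi_1^2) = c_0 + phi_1 c_1, so
  gamma(0) = (c_0 + phi_1 c_1) / (1 - phi_1^2) = (2.79692 + (-0.412)(-0.916)) / (1 - (-0.412)^2) = 3.174312 / 0.830256 = 3.823293.
  gamma(1) = phi_1 gamma(0) + c_1 = (-0.412)(3.823293) + (-0.916) = -2.491197.
Therefore gamma(1) = -2.4912 (to 4 decimal places).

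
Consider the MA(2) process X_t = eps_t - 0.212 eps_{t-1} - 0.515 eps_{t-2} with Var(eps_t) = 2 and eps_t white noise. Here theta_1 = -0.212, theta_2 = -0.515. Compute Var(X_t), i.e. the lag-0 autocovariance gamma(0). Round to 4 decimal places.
\gamma(0) = 2.6203

For an MA(q) process X_t = eps_t + sum_i theta_i eps_{t-i} with
Var(eps_t) = sigma^2, the variance is
  gamma(0) = sigma^2 * (1 + sum_i theta_i^2).
  sum_i theta_i^2 = (-0.212)^2 + (-0.515)^2 = 0.044944 + 0.265225 = 0.310169.
  gamma(0) = 2 * (1 + 0.310169) = 2 * 1.310169 = 2.620338, which rounds to 2.6203.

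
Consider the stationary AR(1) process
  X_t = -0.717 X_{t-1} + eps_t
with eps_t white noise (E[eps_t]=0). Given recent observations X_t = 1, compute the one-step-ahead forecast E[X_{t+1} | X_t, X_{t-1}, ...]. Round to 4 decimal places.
E[X_{t+1} \mid \mathcal F_t] = -0.7170

For an AR(p) model X_t = c + sum_i phi_i X_{t-i} + eps_t, the
one-step-ahead conditional mean is
  E[X_{t+1} | X_t, ...] = c + sum_i phi_i X_{t+1-i}.
Substitute known values:
  E[X_{t+1} | ...] = (-0.717) * (1)
                   = -0.7170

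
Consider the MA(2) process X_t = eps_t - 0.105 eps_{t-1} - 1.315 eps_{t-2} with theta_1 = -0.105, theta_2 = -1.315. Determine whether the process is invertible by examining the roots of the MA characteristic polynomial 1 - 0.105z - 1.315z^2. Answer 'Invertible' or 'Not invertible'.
\text{Not invertible}

The MA(q) characteristic polynomial is P(z) = 1 - 0.105z - 1.315z^2.
Invertibility requires all roots to lie outside the unit circle, i.e. |z| > 1 for every root.
Set 1 + (-0.105) z + (-1.315) z^2 = 0, i.e. a z^2 + b z + c = 0 with a = -1.315, b = -0.105, c = 1.
Discriminant D = b^2 - 4ac = (-0.105)^2 - 4*(-1.315)*1 = 0.011025 - (-5.26) = 5.271025.
D >= 0, so the roots are real: z = (-b +/- sqrt(D)) / (2a) = (0.105 +/- 2.295871) / (-2.63).
  z_1 = (0.105 + 2.295871) / (-2.63) = -0.9129,   |z_1| = 0.9129.
  z_2 = (0.105 - 2.295871) / (-2.63) = 0.833,   |z_2| = 0.833.
Moduli of all roots: 0.9129, 0.8330.
All moduli strictly greater than 1? No.
Verdict: Not invertible.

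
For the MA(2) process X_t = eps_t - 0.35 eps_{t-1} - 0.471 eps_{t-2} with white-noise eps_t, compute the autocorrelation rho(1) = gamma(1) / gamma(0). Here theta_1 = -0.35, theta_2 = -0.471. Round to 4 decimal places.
\rho(1) = -0.1377

For an MA(q) process with theta_0 = 1, the autocovariance is
  gamma(k) = sigma^2 * sum_{i=0..q-k} theta_i * theta_{i+k},
and rho(k) = gamma(k) / gamma(0). Sigma^2 cancels.
  numerator   = (1)*(-0.35) + (-0.35)*(-0.471) = -0.18515.
  denominator = (1)^2 + (-0.35)^2 + (-0.471)^2 = 1.344341.
  rho(1) = -0.18515 / 1.344341 = -0.1377.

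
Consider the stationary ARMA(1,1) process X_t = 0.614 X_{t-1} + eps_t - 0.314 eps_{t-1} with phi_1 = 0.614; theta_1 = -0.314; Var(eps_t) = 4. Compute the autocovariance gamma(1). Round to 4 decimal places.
\gamma(1) = 1.5548

Multiply the model equation by X_{t-k} and take expectations. With theta_0 = psi_0 = 1 and psi_j the MA(infinity) weights, this gives
  gamma(k) - sum_i phi_i gamma(k-i) = c_k,
  c_k = sigma^2 * sum_{j=k..q} theta_j psi_{j-k}   (c_k = 0 for k > q),
using gamma(-m) = gamma(m).
psi-weights needed (psi_j = theta_j + sum_i phi_i psi_{j-i}):
  psi_1 = theta_1 + phi_1 = -0.314 + (0.614) = 0.3
Right-hand sides:
  c_0 = sigma^2 (1 + theta_1 psi_1) = 4 * (1 + (-0.314)(0.3)) = 4 * 0.9058 = 3.6232
  c_1 = sigma^2 theta_1 = 4 * (-0.314) = -1.256
  c_2 = 0
Equations for k = 0 and k = 1 (AR order 1):
  gamma(0) = phi_1 gamma(1) + c_0
  gamma(1) = phi_1 gamma(0) + c_1
Substituting the second into the first: gamma(0) (1 - phi_1^2) = c_0 + phi_1 c_1, so
  gamma(0) = (c_0 + phi_1 c_1) / (1 - phi_1^2) = (3.6232 + (0.614)(-1.256)) / (1 - (0.614)^2) = 2.852016 / 0.623004 = 4.577845.
  gamma(1) = phi_1 gamma(0) + c_1 = (0.614)(4.577845) + (-1.256) = 1.554797.
Therefore gamma(1) = 1.5548 (to 4 decimal places).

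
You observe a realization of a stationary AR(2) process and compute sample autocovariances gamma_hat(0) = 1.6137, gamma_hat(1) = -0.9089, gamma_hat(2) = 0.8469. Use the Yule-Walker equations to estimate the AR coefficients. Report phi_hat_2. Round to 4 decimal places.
\hat\phi_{2} = 0.3040

The Yule-Walker equations for an AR(p) process read, in matrix form,
  Gamma_p phi = r_p,   with   (Gamma_p)_{ij} = gamma(|i - j|),
                       (r_p)_i = gamma(i),   i,j = 1..p.
Substitute the sample gammas (Toeplitz matrix and right-hand side of size 2):
  Gamma_p = [[1.6137, -0.9089], [-0.9089, 1.6137]]
  r_p     = [-0.9089, 0.8469]
Written out:
  1.6137 phi_1 - 0.9089 phi_2 = -0.9089
  -0.9089 phi_1 + 1.6137 phi_2 = 0.8469
Solve by Cramer's rule:
  det = gamma(0)^2 - gamma(1)^2 = (1.6137)^2 - (-0.9089)^2 = 2.60402769 - 0.82609921 = 1.77792848
  phi_hat_1 = [gamma(1) gamma(0) - gamma(1) gamma(2)] / det = [(-0.9089)(1.6137) - (-0.9089)(0.8469)] / 1.77792848 = -0.69694452 / 1.77792848 = -0.392
  phi_hat_2 = [gamma(0) gamma(2) - gamma(1)^2] / det = [(1.6137)(0.8469) - (-0.9089)^2] / 1.77792848 = 0.54054332 / 1.77792848 = 0.304
So phi_hat = [-0.3920, 0.3040].
Therefore phi_hat_2 = 0.3040.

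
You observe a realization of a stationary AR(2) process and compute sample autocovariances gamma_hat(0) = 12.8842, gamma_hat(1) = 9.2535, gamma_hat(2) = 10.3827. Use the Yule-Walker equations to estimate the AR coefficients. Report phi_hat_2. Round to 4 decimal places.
\hat\phi_{2} = 0.5990

The Yule-Walker equations for an AR(p) process read, in matrix form,
  Gamma_p phi = r_p,   with   (Gamma_p)_{ij} = gamma(|i - j|),
                       (r_p)_i = gamma(i),   i,j = 1..p.
Substitute the sample gammas (Toeplitz matrix and right-hand side of size 2):
  Gamma_p = [[12.8842, 9.2535], [9.2535, 12.8842]]
  r_p     = [9.2535, 10.3827]
Written out:
  12.8842 phi_1 + 9.2535 phi_2 = 9.2535
  9.2535 phi_1 + 12.8842 phi_2 = 10.3827
Solve by Cramer's rule:
  det = gamma(0)^2 - gamma(1)^2 = (12.8842)^2 - (9.2535)^2 = 166.00260964 - 85.62726225 = 80.37534739
  phi_hat_1 = [gamma(1) gamma(0) - gamma(1) gamma(2)] / det = [(9.2535)(12.8842) - (9.2535)(10.3827)] / 80.37534739 = 23.14763025 / 80.37534739 = 0.288
  phi_hat_2 = [gamma(0) gamma(2) - gamma(1)^2] / det = [(12.8842)(10.3827) - (9.2535)^2] / 80.37534739 = 48.14552109 / 80.37534739 = 0.599
So phi_hat = [0.2880, 0.5990].
Therefore phi_hat_2 = 0.5990.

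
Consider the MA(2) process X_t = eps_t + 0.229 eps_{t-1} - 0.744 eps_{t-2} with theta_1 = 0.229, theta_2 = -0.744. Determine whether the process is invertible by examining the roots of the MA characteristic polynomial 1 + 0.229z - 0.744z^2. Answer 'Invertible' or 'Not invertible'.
\text{Invertible}

The MA(q) characteristic polynomial is P(z) = 1 + 0.229z - 0.744z^2.
Invertibility requires all roots to lie outside the unit circle, i.e. |z| > 1 for every root.
Set 1 + (0.229) z + (-0.744) z^2 = 0, i.e. a z^2 + b z + c = 0 with a = -0.744, b = 0.229, c = 1.
Discriminant D = b^2 - 4ac = (0.229)^2 - 4*(-0.744)*1 = 0.052441 - (-2.976) = 3.028441.
D >= 0, so the roots are real: z = (-b +/- sqrt(D)) / (2a) = (-0.229 +/- 1.740242) / (-1.488).
  z_1 = (-0.229 + 1.740242) / (-1.488) = -1.0156,   |z_1| = 1.0156.
  z_2 = (-0.229 - 1.740242) / (-1.488) = 1.3234,   |z_2| = 1.3234.
Moduli of all roots: 1.0156, 1.3234.
All moduli strictly greater than 1? Yes.
Verdict: Invertible.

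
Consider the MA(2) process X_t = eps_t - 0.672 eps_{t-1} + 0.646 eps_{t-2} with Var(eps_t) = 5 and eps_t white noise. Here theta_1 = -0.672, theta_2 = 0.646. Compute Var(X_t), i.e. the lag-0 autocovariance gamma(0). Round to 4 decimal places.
\gamma(0) = 9.3445

For an MA(q) process X_t = eps_t + sum_i theta_i eps_{t-i} with
Var(eps_t) = sigma^2, the variance is
  gamma(0) = sigma^2 * (1 + sum_i theta_i^2).
  sum_i theta_i^2 = (-0.672)^2 + (0.646)^2 = 0.451584 + 0.417316 = 0.8689.
  gamma(0) = 5 * (1 + 0.8689) = 5 * 1.8689 = 9.3445.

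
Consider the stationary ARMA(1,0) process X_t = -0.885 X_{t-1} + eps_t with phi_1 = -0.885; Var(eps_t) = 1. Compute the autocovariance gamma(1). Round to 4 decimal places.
\gamma(1) = -4.0826

Multiply the model equation by X_{t-k} and take expectations. With theta_0 = psi_0 = 1 and psi_j the MA(infinity) weights, this gives
  gamma(k) - sum_i phi_i gamma(k-i) = c_k,
  c_k = sigma^2 * sum_{j=k..q} theta_j psi_{j-k}   (c_k = 0 for k > q),
using gamma(-m) = gamma(m).
Pure AR (q = 0): c_0 = sigma^2 = 1, c_k = 0 for k >= 1.
Equations for k = 0 and k = 1 (AR order 1):
  gamma(0) = phi_1 gamma(1) + c_0
  gamma(1) = phi_1 gamma(0) + c_1
Substituting the second into the first: gamma(0) (1 - phi_1^2) = c_0 + phi_1 c_1, so
  gamma(0) = c_0 / (1 - phi_1^2) = 1 / (1 - (-0.885)^2) = 1 / 0.216775 = 4.613078.
  gamma(1) = phi_1 gamma(0) = (-0.885)(4.613078) = -4.082574.
Therefore gamma(1) = -4.0826 (to 4 decimal places).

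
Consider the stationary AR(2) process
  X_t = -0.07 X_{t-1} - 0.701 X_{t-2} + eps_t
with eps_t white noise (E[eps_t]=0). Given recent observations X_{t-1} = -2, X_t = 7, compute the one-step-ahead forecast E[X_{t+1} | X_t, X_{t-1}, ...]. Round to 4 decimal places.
E[X_{t+1} \mid \mathcal F_t] = 0.9120

For an AR(p) model X_t = c + sum_i phi_i X_{t-i} + eps_t, the
one-step-ahead conditional mean is
  E[X_{t+1} | X_t, ...] = c + sum_i phi_i X_{t+1-i}.
Substitute known values:
  E[X_{t+1} | ...] = (-0.07) * (7) + (-0.701) * (-2)
                   = 0.9120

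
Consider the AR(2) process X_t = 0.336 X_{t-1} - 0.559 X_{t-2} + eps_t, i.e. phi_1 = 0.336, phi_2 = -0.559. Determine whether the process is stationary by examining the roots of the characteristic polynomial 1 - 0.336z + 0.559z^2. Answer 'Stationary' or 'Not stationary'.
\text{Stationary}

The AR(p) characteristic polynomial is P(z) = 1 - 0.336z + 0.559z^2.
Stationarity requires all roots to lie outside the unit circle, i.e. |z| > 1 for every root.
Set 1 + (-0.336) z + (0.559) z^2 = 0, i.e. a z^2 + b z + c = 0 with a = 0.559, b = -0.336, c = 1.
Discriminant D = b^2 - 4ac = (-0.336)^2 - 4*(0.559)*1 = 0.112896 - (2.236) = -2.123104.
D < 0, so the roots are the complex-conjugate pair z = (-b +/- i sqrt(-D)) / (2a) = 0.3005 +/- 1.3033i.
For a conjugate pair |z|^2 = z * conj(z) = (product of roots) = c/a = 1/(0.559) = 1.788909, so |z| = sqrt(1.788909) = 1.3375 for both roots.
Moduli of all roots: 1.3375, 1.3375.
All moduli strictly greater than 1? Yes.
Verdict: Stationary.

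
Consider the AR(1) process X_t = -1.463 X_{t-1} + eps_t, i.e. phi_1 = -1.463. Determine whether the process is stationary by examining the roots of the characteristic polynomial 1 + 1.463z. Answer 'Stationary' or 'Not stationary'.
\text{Not stationary}

The AR(p) characteristic polynomial is P(z) = 1 + 1.463z.
Stationarity requires all roots to lie outside the unit circle, i.e. |z| > 1 for every root.
This is linear in z: 1 + (1.463) z = 0  =>  z = -1/(1.463) = -0.683527,  |z| = 0.683527.
Moduli of all roots: 0.6835.
All moduli strictly greater than 1? No.
Verdict: Not stationary.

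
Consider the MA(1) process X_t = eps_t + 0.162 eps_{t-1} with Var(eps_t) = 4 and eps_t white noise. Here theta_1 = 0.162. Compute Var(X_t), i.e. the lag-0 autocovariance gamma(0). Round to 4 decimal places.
\gamma(0) = 4.1050

For an MA(q) process X_t = eps_t + sum_i theta_i eps_{t-i} with
Var(eps_t) = sigma^2, the variance is
  gamma(0) = sigma^2 * (1 + sum_i theta_i^2).
  sum_i theta_i^2 = (0.162)^2 = 0.026244.
  gamma(0) = 4 * (1 + 0.026244) = 4 * 1.026244 = 4.104976, which rounds to 4.1050.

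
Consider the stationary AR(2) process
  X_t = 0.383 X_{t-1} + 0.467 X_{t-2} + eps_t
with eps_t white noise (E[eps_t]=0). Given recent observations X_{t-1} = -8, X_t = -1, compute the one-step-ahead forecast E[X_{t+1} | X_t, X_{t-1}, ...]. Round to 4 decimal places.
E[X_{t+1} \mid \mathcal F_t] = -4.1190

For an AR(p) model X_t = c + sum_i phi_i X_{t-i} + eps_t, the
one-step-ahead conditional mean is
  E[X_{t+1} | X_t, ...] = c + sum_i phi_i X_{t+1-i}.
Substitute known values:
  E[X_{t+1} | ...] = (0.383) * (-1) + (0.467) * (-8)
                   = -4.1190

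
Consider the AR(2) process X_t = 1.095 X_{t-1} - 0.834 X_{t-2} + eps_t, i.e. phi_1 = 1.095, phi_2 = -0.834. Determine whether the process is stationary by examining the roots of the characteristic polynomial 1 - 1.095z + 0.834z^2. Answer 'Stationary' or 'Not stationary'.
\text{Stationary}

The AR(p) characteristic polynomial is P(z) = 1 - 1.095z + 0.834z^2.
Stationarity requires all roots to lie outside the unit circle, i.e. |z| > 1 for every root.
Set 1 + (-1.095) z + (0.834) z^2 = 0, i.e. a z^2 + b z + c = 0 with a = 0.834, b = -1.095, c = 1.
Discriminant D = b^2 - 4ac = (-1.095)^2 - 4*(0.834)*1 = 1.199025 - (3.336) = -2.136975.
D < 0, so the roots are the complex-conjugate pair z = (-b +/- i sqrt(-D)) / (2a) = 0.6565 +/- 0.8764i.
For a conjugate pair |z|^2 = z * conj(z) = (product of roots) = c/a = 1/(0.834) = 1.199041, so |z| = sqrt(1.199041) = 1.095 for both roots.
Moduli of all roots: 1.0950, 1.0950.
All moduli strictly greater than 1? Yes.
Verdict: Stationary.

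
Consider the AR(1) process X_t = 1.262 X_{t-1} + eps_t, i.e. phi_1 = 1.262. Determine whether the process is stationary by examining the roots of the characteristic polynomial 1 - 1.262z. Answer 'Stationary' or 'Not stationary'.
\text{Not stationary}

The AR(p) characteristic polynomial is P(z) = 1 - 1.262z.
Stationarity requires all roots to lie outside the unit circle, i.e. |z| > 1 for every root.
This is linear in z: 1 + (-1.262) z = 0  =>  z = -1/(-1.262) = 0.792393,  |z| = 0.792393.
Moduli of all roots: 0.7924.
All moduli strictly greater than 1? No.
Verdict: Not stationary.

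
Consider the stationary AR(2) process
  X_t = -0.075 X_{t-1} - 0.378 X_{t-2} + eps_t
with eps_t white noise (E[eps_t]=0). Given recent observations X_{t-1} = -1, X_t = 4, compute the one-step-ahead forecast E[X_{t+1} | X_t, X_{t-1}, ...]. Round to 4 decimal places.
E[X_{t+1} \mid \mathcal F_t] = 0.0780

For an AR(p) model X_t = c + sum_i phi_i X_{t-i} + eps_t, the
one-step-ahead conditional mean is
  E[X_{t+1} | X_t, ...] = c + sum_i phi_i X_{t+1-i}.
Substitute known values:
  E[X_{t+1} | ...] = (-0.075) * (4) + (-0.378) * (-1)
                   = 0.0780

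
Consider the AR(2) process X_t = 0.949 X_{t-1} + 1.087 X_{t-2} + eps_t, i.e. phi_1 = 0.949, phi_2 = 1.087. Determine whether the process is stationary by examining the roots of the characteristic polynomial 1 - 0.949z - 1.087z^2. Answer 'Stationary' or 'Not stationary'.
\text{Not stationary}

The AR(p) characteristic polynomial is P(z) = 1 - 0.949z - 1.087z^2.
Stationarity requires all roots to lie outside the unit circle, i.e. |z| > 1 for every root.
Set 1 + (-0.949) z + (-1.087) z^2 = 0, i.e. a z^2 + b z + c = 0 with a = -1.087, b = -0.949, c = 1.
Discriminant D = b^2 - 4ac = (-0.949)^2 - 4*(-1.087)*1 = 0.900601 - (-4.348) = 5.248601.
D >= 0, so the roots are real: z = (-b +/- sqrt(D)) / (2a) = (0.949 +/- 2.290983) / (-2.174).
  z_1 = (0.949 + 2.290983) / (-2.174) = -1.4903,   |z_1| = 1.4903.
  z_2 = (0.949 - 2.290983) / (-2.174) = 0.6173,   |z_2| = 0.6173.
Moduli of all roots: 1.4903, 0.6173.
All moduli strictly greater than 1? No.
Verdict: Not stationary.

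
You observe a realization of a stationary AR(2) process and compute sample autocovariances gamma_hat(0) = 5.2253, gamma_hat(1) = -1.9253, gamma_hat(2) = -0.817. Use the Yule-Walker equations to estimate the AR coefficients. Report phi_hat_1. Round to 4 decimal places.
\hat\phi_{1} = -0.4930

The Yule-Walker equations for an AR(p) process read, in matrix form,
  Gamma_p phi = r_p,   with   (Gamma_p)_{ij} = gamma(|i - j|),
                       (r_p)_i = gamma(i),   i,j = 1..p.
Substitute the sample gammas (Toeplitz matrix and right-hand side of size 2):
  Gamma_p = [[5.2253, -1.9253], [-1.9253, 5.2253]]
  r_p     = [-1.9253, -0.817]
Written out:
  5.2253 phi_1 - 1.9253 phi_2 = -1.9253
  -1.9253 phi_1 + 5.2253 phi_2 = -0.817
Solve by Cramer's rule:
  det = gamma(0)^2 - gamma(1)^2 = (5.2253)^2 - (-1.9253)^2 = 27.30376009 - 3.70678009 = 23.59698
  phi_hat_1 = [gamma(1) gamma(0) - gamma(1) gamma(2)] / det = [(-1.9253)(5.2253) - (-1.9253)(-0.817)] / 23.59698 = -11.63324019 / 23.59698 = -0.493
  phi_hat_2 = [gamma(0) gamma(2) - gamma(1)^2] / det = [(5.2253)(-0.817) - (-1.9253)^2] / 23.59698 = -7.97585019 / 23.59698 = -0.338
So phi_hat = [-0.4930, -0.3380].
Therefore phi_hat_1 = -0.4930.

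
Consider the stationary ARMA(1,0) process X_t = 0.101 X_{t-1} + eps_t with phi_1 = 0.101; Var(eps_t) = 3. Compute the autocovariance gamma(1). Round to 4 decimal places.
\gamma(1) = 0.3061

Multiply the model equation by X_{t-k} and take expectations. With theta_0 = psi_0 = 1 and psi_j the MA(infinity) weights, this gives
  gamma(k) - sum_i phi_i gamma(k-i) = c_k,
  c_k = sigma^2 * sum_{j=k..q} theta_j psi_{j-k}   (c_k = 0 for k > q),
using gamma(-m) = gamma(m).
Pure AR (q = 0): c_0 = sigma^2 = 3, c_k = 0 for k >= 1.
Equations for k = 0 and k = 1 (AR order 1):
  gamma(0) = phi_1 gamma(1) + c_0
  gamma(1) = phi_1 gamma(0) + c_1
Substituting the second into the first: gamma(0) (1 - phi_1^2) = c_0 + phi_1 c_1, so
  gamma(0) = c_0 / (1 - phi_1^2) = 3 / (1 - (0.101)^2) = 3 / 0.989799 = 3.030918.
  gamma(1) = phi_1 gamma(0) = (0.101)(3.030918) = 0.306123.
Therefore gamma(1) = 0.3061 (to 4 decimal places).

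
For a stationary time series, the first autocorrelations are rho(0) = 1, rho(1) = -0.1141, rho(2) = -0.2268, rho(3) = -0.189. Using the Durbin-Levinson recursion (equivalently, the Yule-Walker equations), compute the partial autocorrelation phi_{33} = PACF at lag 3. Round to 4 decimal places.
\phi_{33} = -0.2680

The PACF at lag k is phi_{kk}, the last component of the solution
to the Yule-Walker system G_k phi = r_k where
  (G_k)_{ij} = rho(|i - j|), (r_k)_i = rho(i), i,j = 1..k.
Equivalently, Durbin-Levinson gives phi_{kk} iteratively:
  phi_{11} = rho(1)
  phi_{kk} = [rho(k) - sum_{j=1..k-1} phi_{k-1,j} rho(k-j)]
            / [1 - sum_{j=1..k-1} phi_{k-1,j} rho(j)],
  phi_{k,j} = phi_{k-1,j} - phi_{kk} phi_{k-1,k-j},  j = 1..k-1.
Step k = 1:
  phi_11 = rho(1) = -0.1141.
Step k = 2:
  phi_22 = [rho(2) - phi_11 rho(1)] / [1 - phi_11 rho(1)] = [-0.2268 - (-0.1141)(-0.1141)] / [1 - (-0.1141)(-0.1141)]
         = -0.23981881 / 0.98698119 = -0.242982.
  Update: phi_21 = phi_11 - phi_22 phi_11 = -0.1141 - (-0.242982)(-0.1141) = -0.141824.
Step k = 3:
  phi_33 = [rho(3) - phi_21 rho(2) - phi_22 rho(1)] / [1 - phi_21 rho(1) - phi_22 rho(2)]
    numerator   = -0.189 - (-0.141824)(-0.2268) - (-0.242982)(-0.1141) = -0.24889001
    denominator = 1 - (-0.141824)(-0.1141) - (-0.242982)(-0.2268) = 0.9287095
  phi_33 = -0.24889001 / 0.9287095 = -0.268.
Therefore phi_{33} = -0.2680.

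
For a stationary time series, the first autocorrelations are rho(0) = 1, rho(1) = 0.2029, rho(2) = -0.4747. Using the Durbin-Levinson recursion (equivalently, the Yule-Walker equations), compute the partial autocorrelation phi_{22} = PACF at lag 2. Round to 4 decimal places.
\phi_{22} = -0.5380

The PACF at lag k is phi_{kk}, the last component of the solution
to the Yule-Walker system G_k phi = r_k where
  (G_k)_{ij} = rho(|i - j|), (r_k)_i = rho(i), i,j = 1..k.
Equivalently, Durbin-Levinson gives phi_{kk} iteratively:
  phi_{11} = rho(1)
  phi_{kk} = [rho(k) - sum_{j=1..k-1} phi_{k-1,j} rho(k-j)]
            / [1 - sum_{j=1..k-1} phi_{k-1,j} rho(j)],
  phi_{k,j} = phi_{k-1,j} - phi_{kk} phi_{k-1,k-j},  j = 1..k-1.
Step k = 1:
  phi_11 = rho(1) = 0.2029.
Step k = 2:
  phi_22 = [rho(2) - phi_11 rho(1)] / [1 - phi_11 rho(1)] = [-0.4747 - (0.2029)(0.2029)] / [1 - (0.2029)(0.2029)]
         = -0.51586841 / 0.95883159 = -0.538.
Therefore phi_{22} = -0.5380.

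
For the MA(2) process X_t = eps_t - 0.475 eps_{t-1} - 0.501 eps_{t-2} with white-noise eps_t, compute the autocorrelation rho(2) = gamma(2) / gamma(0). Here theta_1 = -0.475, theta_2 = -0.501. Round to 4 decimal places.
\rho(2) = -0.3393

For an MA(q) process with theta_0 = 1, the autocovariance is
  gamma(k) = sigma^2 * sum_{i=0..q-k} theta_i * theta_{i+k},
and rho(k) = gamma(k) / gamma(0). Sigma^2 cancels.
  numerator   = (1)*(-0.501) = -0.501.
  denominator = (1)^2 + (-0.475)^2 + (-0.501)^2 = 1.476626.
  rho(2) = -0.501 / 1.476626 = -0.3393.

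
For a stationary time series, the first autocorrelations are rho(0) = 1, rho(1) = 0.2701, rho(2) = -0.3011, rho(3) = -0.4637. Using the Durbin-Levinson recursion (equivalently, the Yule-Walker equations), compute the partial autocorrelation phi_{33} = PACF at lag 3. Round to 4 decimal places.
\phi_{33} = -0.3100

The PACF at lag k is phi_{kk}, the last component of the solution
to the Yule-Walker system G_k phi = r_k where
  (G_k)_{ij} = rho(|i - j|), (r_k)_i = rho(i), i,j = 1..k.
Equivalently, Durbin-Levinson gives phi_{kk} iteratively:
  phi_{11} = rho(1)
  phi_{kk} = [rho(k) - sum_{j=1..k-1} phi_{k-1,j} rho(k-j)]
            / [1 - sum_{j=1..k-1} phi_{k-1,j} rho(j)],
  phi_{k,j} = phi_{k-1,j} - phi_{kk} phi_{k-1,k-j},  j = 1..k-1.
Step k = 1:
  phi_11 = rho(1) = 0.2701.
Step k = 2:
  phi_22 = [rho(2) - phi_11 rho(1)] / [1 - phi_11 rho(1)] = [-0.3011 - (0.2701)(0.2701)] / [1 - (0.2701)(0.2701)]
         = -0.37405401 / 0.92704599 = -0.40349.
  Update: phi_21 = phi_11 - phi_22 phi_11 = 0.2701 - (-0.40349)(0.2701) = 0.379083.
Step k = 3:
  phi_33 = [rho(3) - phi_21 rho(2) - phi_22 rho(1)] / [1 - phi_21 rho(1) - phi_22 rho(2)]
    numerator   = -0.4637 - (0.379083)(-0.3011) - (-0.40349)(0.2701) = -0.24057548
    denominator = 1 - (0.379083)(0.2701) - (-0.40349)(-0.3011) = 0.77611885
  phi_33 = -0.24057548 / 0.77611885 = -0.31.
Therefore phi_{33} = -0.3100.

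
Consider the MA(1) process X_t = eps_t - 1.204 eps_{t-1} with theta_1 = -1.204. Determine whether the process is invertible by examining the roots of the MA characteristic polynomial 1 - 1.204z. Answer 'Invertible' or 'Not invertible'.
\text{Not invertible}

The MA(q) characteristic polynomial is P(z) = 1 - 1.204z.
Invertibility requires all roots to lie outside the unit circle, i.e. |z| > 1 for every root.
This is linear in z: 1 + (-1.204) z = 0  =>  z = -1/(-1.204) = 0.830565,  |z| = 0.830565.
Moduli of all roots: 0.8306.
All moduli strictly greater than 1? No.
Verdict: Not invertible.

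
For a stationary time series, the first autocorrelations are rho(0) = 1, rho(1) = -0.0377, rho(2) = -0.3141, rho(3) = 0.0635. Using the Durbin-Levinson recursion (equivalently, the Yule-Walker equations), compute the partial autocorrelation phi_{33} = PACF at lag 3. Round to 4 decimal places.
\phi_{33} = 0.0401

The PACF at lag k is phi_{kk}, the last component of the solution
to the Yule-Walker system G_k phi = r_k where
  (G_k)_{ij} = rho(|i - j|), (r_k)_i = rho(i), i,j = 1..k.
Equivalently, Durbin-Levinson gives phi_{kk} iteratively:
  phi_{11} = rho(1)
  phi_{kk} = [rho(k) - sum_{j=1..k-1} phi_{k-1,j} rho(k-j)]
            / [1 - sum_{j=1..k-1} phi_{k-1,j} rho(j)],
  phi_{k,j} = phi_{k-1,j} - phi_{kk} phi_{k-1,k-j},  j = 1..k-1.
Step k = 1:
  phi_11 = rho(1) = -0.0377.
Step k = 2:
  phi_22 = [rho(2) - phi_11 rho(1)] / [1 - phi_11 rho(1)] = [-0.3141 - (-0.0377)(-0.0377)] / [1 - (-0.0377)(-0.0377)]
         = -0.31552129 / 0.99857871 = -0.31597.
  Update: phi_21 = phi_11 - phi_22 phi_11 = -0.0377 - (-0.31597)(-0.0377) = -0.049612.
Step k = 3:
  phi_33 = [rho(3) - phi_21 rho(2) - phi_22 rho(1)] / [1 - phi_21 rho(1) - phi_22 rho(2)]
    numerator   = 0.0635 - (-0.049612)(-0.3141) - (-0.31597)(-0.0377) = 0.03600476
    denominator = 1 - (-0.049612)(-0.0377) - (-0.31597)(-0.3141) = 0.89888333
  phi_33 = 0.03600476 / 0.89888333 = 0.0401.
Therefore phi_{33} = 0.0401.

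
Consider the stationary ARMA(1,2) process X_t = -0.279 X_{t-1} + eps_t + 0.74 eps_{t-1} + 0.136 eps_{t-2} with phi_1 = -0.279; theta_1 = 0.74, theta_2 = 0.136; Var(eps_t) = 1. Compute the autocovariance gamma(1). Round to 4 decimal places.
\gamma(1) = 0.4644

Multiply the model equation by X_{t-k} and take expectations. With theta_0 = psi_0 = 1 and psi_j the MA(infinity) weights, this gives
  gamma(k) - sum_i phi_i gamma(k-i) = c_k,
  c_k = sigma^2 * sum_{j=k..q} theta_j psi_{j-k}   (c_k = 0 for k > q),
using gamma(-m) = gamma(m).
psi-weights needed (psi_j = theta_j + sum_i phi_i psi_{j-i}):
  psi_1 = theta_1 + phi_1 = 0.74 + (-0.279) = 0.461
  psi_2 = theta_2 + phi_1 psi_1 = 0.136 + (-0.279)(0.461) = 0.007381
Right-hand sides:
  c_0 = sigma^2 (1 + theta_1 psi_1 + theta_2 psi_2) = 1 * (1 + (0.74)(0.461) + (0.136)(0.007381)) = 1 * 1.342144 = 1.342144
  c_1 = sigma^2 (theta_1 + theta_2 psi_1) = 1 * (0.74 + (0.136)(0.461)) = 0.802696
  c_2 = sigma^2 theta_2 = 1 * (0.136) = 0.136
Equations for k = 0 and k = 1 (AR order 1):
  gamma(0) = phi_1 gamma(1) + c_0
  gamma(1) = phi_1 gamma(0) + c_1
Substituting the second into the first: gamma(0) (1 - phi_1^2) = c_0 + phi_1 c_1, so
  gamma(0) = (c_0 + phi_1 c_1) / (1 - phi_1^2) = (1.342144 + (-0.279)(0.802696)) / (1 - (-0.279)^2) = 1.118192 / 0.922159 = 1.21258.
  gamma(1) = phi_1 gamma(0) + c_1 = (-0.279)(1.21258) + (0.802696) = 0.464386.
Therefore gamma(1) = 0.4644 (to 4 decimal places).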